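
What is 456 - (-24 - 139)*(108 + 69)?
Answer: 29307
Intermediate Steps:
456 - (-24 - 139)*(108 + 69) = 456 - (-163)*177 = 456 - 1*(-28851) = 456 + 28851 = 29307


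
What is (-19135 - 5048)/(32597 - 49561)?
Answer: 24183/16964 ≈ 1.4255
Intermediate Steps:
(-19135 - 5048)/(32597 - 49561) = -24183/(-16964) = -24183*(-1/16964) = 24183/16964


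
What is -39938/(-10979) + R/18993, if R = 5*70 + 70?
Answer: 254384538/69508049 ≈ 3.6598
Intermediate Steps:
R = 420 (R = 350 + 70 = 420)
-39938/(-10979) + R/18993 = -39938/(-10979) + 420/18993 = -39938*(-1/10979) + 420*(1/18993) = 39938/10979 + 140/6331 = 254384538/69508049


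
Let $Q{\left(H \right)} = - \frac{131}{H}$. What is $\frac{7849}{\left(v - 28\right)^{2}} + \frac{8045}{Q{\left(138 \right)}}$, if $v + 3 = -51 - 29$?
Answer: $- \frac{13677869191}{1614051} \approx -8474.3$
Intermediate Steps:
$v = -83$ ($v = -3 - 80 = -83$)
$\frac{7849}{\left(v - 28\right)^{2}} + \frac{8045}{Q{\left(138 \right)}} = \frac{7849}{\left(-83 - 28\right)^{2}} + \frac{8045}{\left(-131\right) \frac{1}{138}} = \frac{7849}{\left(-111\right)^{2}} + \frac{8045}{\left(-131\right) \frac{1}{138}} = \frac{7849}{12321} + \frac{8045}{- \frac{131}{138}} = 7849 \cdot \frac{1}{12321} + 8045 \left(- \frac{138}{131}\right) = \frac{7849}{12321} - \frac{1110210}{131} = - \frac{13677869191}{1614051}$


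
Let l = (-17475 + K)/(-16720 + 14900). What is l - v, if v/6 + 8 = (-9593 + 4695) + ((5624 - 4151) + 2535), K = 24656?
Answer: 9798979/1820 ≈ 5384.1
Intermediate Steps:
v = -5388 (v = -48 + 6*((-9593 + 4695) + ((5624 - 4151) + 2535)) = -48 + 6*(-4898 + (1473 + 2535)) = -48 + 6*(-4898 + 4008) = -48 + 6*(-890) = -48 - 5340 = -5388)
l = -7181/1820 (l = (-17475 + 24656)/(-16720 + 14900) = 7181/(-1820) = 7181*(-1/1820) = -7181/1820 ≈ -3.9456)
l - v = -7181/1820 - 1*(-5388) = -7181/1820 + 5388 = 9798979/1820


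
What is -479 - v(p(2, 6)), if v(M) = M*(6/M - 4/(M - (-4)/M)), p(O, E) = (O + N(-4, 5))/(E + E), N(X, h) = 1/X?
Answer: -4493329/9265 ≈ -484.98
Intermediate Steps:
N(X, h) = 1/X
p(O, E) = (-¼ + O)/(2*E) (p(O, E) = (O + 1/(-4))/(E + E) = (O - ¼)/((2*E)) = (-¼ + O)*(1/(2*E)) = (-¼ + O)/(2*E))
v(M) = M*(-4/(M + 4/M) + 6/M) (v(M) = M*(6/M - 4/(M + 4/M)) = M*(-4/(M + 4/M) + 6/M))
-479 - v(p(2, 6)) = -479 - 2*(12 + ((⅛)*(-1 + 4*2)/6)²)/(4 + ((⅛)*(-1 + 4*2)/6)²) = -479 - 2*(12 + ((⅛)*(⅙)*(-1 + 8))²)/(4 + ((⅛)*(⅙)*(-1 + 8))²) = -479 - 2*(12 + ((⅛)*(⅙)*7)²)/(4 + ((⅛)*(⅙)*7)²) = -479 - 2*(12 + (7/48)²)/(4 + (7/48)²) = -479 - 2*(12 + 49/2304)/(4 + 49/2304) = -479 - 2*27697/(9265/2304*2304) = -479 - 2*2304*27697/(9265*2304) = -479 - 1*55394/9265 = -479 - 55394/9265 = -4493329/9265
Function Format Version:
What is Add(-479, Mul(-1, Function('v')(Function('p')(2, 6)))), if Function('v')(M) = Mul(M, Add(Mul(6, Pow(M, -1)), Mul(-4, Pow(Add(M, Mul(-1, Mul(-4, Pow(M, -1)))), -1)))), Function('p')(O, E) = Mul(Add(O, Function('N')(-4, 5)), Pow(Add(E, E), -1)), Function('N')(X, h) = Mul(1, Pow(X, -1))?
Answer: Rational(-4493329, 9265) ≈ -484.98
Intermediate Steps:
Function('N')(X, h) = Pow(X, -1)
Function('p')(O, E) = Mul(Rational(1, 2), Pow(E, -1), Add(Rational(-1, 4), O)) (Function('p')(O, E) = Mul(Add(O, Pow(-4, -1)), Pow(Add(E, E), -1)) = Mul(Add(O, Rational(-1, 4)), Pow(Mul(2, E), -1)) = Mul(Add(Rational(-1, 4), O), Mul(Rational(1, 2), Pow(E, -1))) = Mul(Rational(1, 2), Pow(E, -1), Add(Rational(-1, 4), O)))
Function('v')(M) = Mul(M, Add(Mul(-4, Pow(Add(M, Mul(4, Pow(M, -1))), -1)), Mul(6, Pow(M, -1)))) (Function('v')(M) = Mul(M, Add(Mul(6, Pow(M, -1)), Mul(-4, Pow(Add(M, Mul(4, Pow(M, -1))), -1)))) = Mul(M, Add(Mul(-4, Pow(Add(M, Mul(4, Pow(M, -1))), -1)), Mul(6, Pow(M, -1)))))
Add(-479, Mul(-1, Function('v')(Function('p')(2, 6)))) = Add(-479, Mul(-1, Mul(2, Pow(Add(4, Pow(Mul(Rational(1, 8), Pow(6, -1), Add(-1, Mul(4, 2))), 2)), -1), Add(12, Pow(Mul(Rational(1, 8), Pow(6, -1), Add(-1, Mul(4, 2))), 2))))) = Add(-479, Mul(-1, Mul(2, Pow(Add(4, Pow(Mul(Rational(1, 8), Rational(1, 6), Add(-1, 8)), 2)), -1), Add(12, Pow(Mul(Rational(1, 8), Rational(1, 6), Add(-1, 8)), 2))))) = Add(-479, Mul(-1, Mul(2, Pow(Add(4, Pow(Mul(Rational(1, 8), Rational(1, 6), 7), 2)), -1), Add(12, Pow(Mul(Rational(1, 8), Rational(1, 6), 7), 2))))) = Add(-479, Mul(-1, Mul(2, Pow(Add(4, Pow(Rational(7, 48), 2)), -1), Add(12, Pow(Rational(7, 48), 2))))) = Add(-479, Mul(-1, Mul(2, Pow(Add(4, Rational(49, 2304)), -1), Add(12, Rational(49, 2304))))) = Add(-479, Mul(-1, Mul(2, Pow(Rational(9265, 2304), -1), Rational(27697, 2304)))) = Add(-479, Mul(-1, Mul(2, Rational(2304, 9265), Rational(27697, 2304)))) = Add(-479, Mul(-1, Rational(55394, 9265))) = Add(-479, Rational(-55394, 9265)) = Rational(-4493329, 9265)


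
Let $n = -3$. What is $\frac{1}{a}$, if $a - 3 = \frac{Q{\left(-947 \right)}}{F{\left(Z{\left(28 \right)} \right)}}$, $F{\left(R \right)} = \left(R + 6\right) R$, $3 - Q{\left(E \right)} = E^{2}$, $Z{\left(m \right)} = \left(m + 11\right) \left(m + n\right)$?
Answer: $\frac{956475}{1972619} \approx 0.48488$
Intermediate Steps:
$Z{\left(m \right)} = \left(-3 + m\right) \left(11 + m\right)$ ($Z{\left(m \right)} = \left(m + 11\right) \left(m - 3\right) = \left(11 + m\right) \left(-3 + m\right) = \left(-3 + m\right) \left(11 + m\right)$)
$Q{\left(E \right)} = 3 - E^{2}$
$F{\left(R \right)} = R \left(6 + R\right)$ ($F{\left(R \right)} = \left(6 + R\right) R = R \left(6 + R\right)$)
$a = \frac{1972619}{956475}$ ($a = 3 + \frac{3 - \left(-947\right)^{2}}{\left(-33 + 28^{2} + 8 \cdot 28\right) \left(6 + \left(-33 + 28^{2} + 8 \cdot 28\right)\right)} = 3 + \frac{3 - 896809}{\left(-33 + 784 + 224\right) \left(6 + \left(-33 + 784 + 224\right)\right)} = 3 + \frac{3 - 896809}{975 \left(6 + 975\right)} = 3 - \frac{896806}{975 \cdot 981} = 3 - \frac{896806}{956475} = \frac{1972619}{956475} \approx 2.0624$)
$\frac{1}{a} = \frac{1}{\frac{1972619}{956475}} = \frac{956475}{1972619}$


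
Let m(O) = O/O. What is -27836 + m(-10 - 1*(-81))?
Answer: -27835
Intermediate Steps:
m(O) = 1
-27836 + m(-10 - 1*(-81)) = -27836 + 1 = -27835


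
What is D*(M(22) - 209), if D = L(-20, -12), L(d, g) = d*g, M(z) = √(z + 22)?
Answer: -50160 + 480*√11 ≈ -48568.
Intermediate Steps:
M(z) = √(22 + z)
D = 240 (D = -20*(-12) = 240)
D*(M(22) - 209) = 240*(√(22 + 22) - 209) = 240*(√44 - 209) = 240*(2*√11 - 209) = 240*(-209 + 2*√11) = -50160 + 480*√11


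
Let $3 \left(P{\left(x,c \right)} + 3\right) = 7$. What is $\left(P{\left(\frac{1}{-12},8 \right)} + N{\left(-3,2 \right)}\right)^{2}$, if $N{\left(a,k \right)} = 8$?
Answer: $\frac{484}{9} \approx 53.778$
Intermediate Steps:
$P{\left(x,c \right)} = - \frac{2}{3}$ ($P{\left(x,c \right)} = -3 + \frac{1}{3} \cdot 7 = -3 + \frac{7}{3} = - \frac{2}{3}$)
$\left(P{\left(\frac{1}{-12},8 \right)} + N{\left(-3,2 \right)}\right)^{2} = \left(- \frac{2}{3} + 8\right)^{2} = \left(\frac{22}{3}\right)^{2} = \frac{484}{9}$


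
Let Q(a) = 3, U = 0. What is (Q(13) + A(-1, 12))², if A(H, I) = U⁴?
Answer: 9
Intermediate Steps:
A(H, I) = 0 (A(H, I) = 0⁴ = 0)
(Q(13) + A(-1, 12))² = (3 + 0)² = 3² = 9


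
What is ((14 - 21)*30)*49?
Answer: -10290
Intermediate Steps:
((14 - 21)*30)*49 = -7*30*49 = -210*49 = -10290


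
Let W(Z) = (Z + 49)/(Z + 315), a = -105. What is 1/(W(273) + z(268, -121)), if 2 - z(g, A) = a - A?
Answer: -42/565 ≈ -0.074336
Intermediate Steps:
z(g, A) = 107 + A (z(g, A) = 2 - (-105 - A) = 2 + (105 + A) = 107 + A)
W(Z) = (49 + Z)/(315 + Z)
1/(W(273) + z(268, -121)) = 1/((49 + 273)/(315 + 273) + (107 - 121)) = 1/(322/588 - 14) = 1/((1/588)*322 - 14) = 1/(23/42 - 14) = 1/(-565/42) = -42/565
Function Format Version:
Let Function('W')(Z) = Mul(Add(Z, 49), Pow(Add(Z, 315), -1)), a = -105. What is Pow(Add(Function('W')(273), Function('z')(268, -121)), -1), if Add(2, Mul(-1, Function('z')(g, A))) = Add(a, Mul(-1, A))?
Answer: Rational(-42, 565) ≈ -0.074336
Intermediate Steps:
Function('z')(g, A) = Add(107, A) (Function('z')(g, A) = Add(2, Mul(-1, Add(-105, Mul(-1, A)))) = Add(2, Add(105, A)) = Add(107, A))
Function('W')(Z) = Mul(Pow(Add(315, Z), -1), Add(49, Z)) (Function('W')(Z) = Mul(Add(49, Z), Pow(Add(315, Z), -1)) = Mul(Pow(Add(315, Z), -1), Add(49, Z)))
Pow(Add(Function('W')(273), Function('z')(268, -121)), -1) = Pow(Add(Mul(Pow(Add(315, 273), -1), Add(49, 273)), Add(107, -121)), -1) = Pow(Add(Mul(Pow(588, -1), 322), -14), -1) = Pow(Add(Mul(Rational(1, 588), 322), -14), -1) = Pow(Add(Rational(23, 42), -14), -1) = Pow(Rational(-565, 42), -1) = Rational(-42, 565)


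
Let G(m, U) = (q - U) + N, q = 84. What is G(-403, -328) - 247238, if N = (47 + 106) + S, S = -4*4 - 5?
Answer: -246694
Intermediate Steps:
S = -21 (S = -16 - 5 = -21)
N = 132 (N = (47 + 106) - 21 = 153 - 21 = 132)
G(m, U) = 216 - U (G(m, U) = (84 - U) + 132 = 216 - U)
G(-403, -328) - 247238 = (216 - 1*(-328)) - 247238 = (216 + 328) - 247238 = 544 - 247238 = -246694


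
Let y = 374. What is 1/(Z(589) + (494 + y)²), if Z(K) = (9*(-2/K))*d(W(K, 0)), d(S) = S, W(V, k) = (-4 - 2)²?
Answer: 589/443766088 ≈ 1.3273e-6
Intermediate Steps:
W(V, k) = 36 (W(V, k) = (-6)² = 36)
Z(K) = -648/K (Z(K) = (9*(-2/K))*36 = -18/K*36 = -648/K)
1/(Z(589) + (494 + y)²) = 1/(-648/589 + (494 + 374)²) = 1/(-648*1/589 + 868²) = 1/(-648/589 + 753424) = 1/(443766088/589) = 589/443766088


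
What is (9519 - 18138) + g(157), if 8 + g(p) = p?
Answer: -8470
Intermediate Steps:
g(p) = -8 + p
(9519 - 18138) + g(157) = (9519 - 18138) + (-8 + 157) = -8619 + 149 = -8470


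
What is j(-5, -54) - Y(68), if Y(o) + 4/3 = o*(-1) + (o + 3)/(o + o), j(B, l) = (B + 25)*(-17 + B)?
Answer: -151445/408 ≈ -371.19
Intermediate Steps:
j(B, l) = (-17 + B)*(25 + B) (j(B, l) = (25 + B)*(-17 + B) = (-17 + B)*(25 + B))
Y(o) = -4/3 - o + (3 + o)/(2*o) (Y(o) = -4/3 + (o*(-1) + (o + 3)/(o + o)) = -4/3 + (-o + (3 + o)/((2*o))) = -4/3 + (-o + (3 + o)*(1/(2*o))) = -4/3 + (-o + (3 + o)/(2*o)) = -4/3 - o + (3 + o)/(2*o))
j(-5, -54) - Y(68) = (-425 + (-5)² + 8*(-5)) - (-⅚ - 1*68 + (3/2)/68) = (-425 + 25 - 40) - (-⅚ - 68 + (3/2)*(1/68)) = -440 - (-⅚ - 68 + 3/136) = -440 - 1*(-28075/408) = -440 + 28075/408 = -151445/408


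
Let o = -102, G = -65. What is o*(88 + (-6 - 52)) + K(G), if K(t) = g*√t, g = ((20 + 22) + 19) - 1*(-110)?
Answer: -3060 + 171*I*√65 ≈ -3060.0 + 1378.6*I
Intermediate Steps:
g = 171 (g = (42 + 19) + 110 = 61 + 110 = 171)
K(t) = 171*√t
o*(88 + (-6 - 52)) + K(G) = -102*(88 + (-6 - 52)) + 171*√(-65) = -102*(88 - 58) + 171*(I*√65) = -102*30 + 171*I*√65 = -3060 + 171*I*√65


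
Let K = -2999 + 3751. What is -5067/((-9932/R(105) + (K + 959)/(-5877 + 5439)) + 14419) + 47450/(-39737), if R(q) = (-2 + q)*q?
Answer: -465959946243520/301469235257557 ≈ -1.5456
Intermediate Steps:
R(q) = q*(-2 + q)
K = 752
-5067/((-9932/R(105) + (K + 959)/(-5877 + 5439)) + 14419) + 47450/(-39737) = -5067/((-9932*1/(105*(-2 + 105)) + (752 + 959)/(-5877 + 5439)) + 14419) + 47450/(-39737) = -5067/((-9932/(105*103) + 1711/(-438)) + 14419) + 47450*(-1/39737) = -5067/((-9932/10815 + 1711*(-1/438)) + 14419) - 47450/39737 = -5067/((-9932*1/10815 - 1711/438) + 14419) - 47450/39737 = -5067/((-9932/10815 - 1711/438) + 14419) - 47450/39737 = -5067/(-2539409/526330 + 14419) - 47450/39737 = -5067/7586612861/526330 - 47450/39737 = -5067*526330/7586612861 - 47450/39737 = -2666914110/7586612861 - 47450/39737 = -465959946243520/301469235257557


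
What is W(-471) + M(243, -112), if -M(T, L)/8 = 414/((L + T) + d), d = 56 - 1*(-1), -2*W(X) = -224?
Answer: 4436/47 ≈ 94.383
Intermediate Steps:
W(X) = 112 (W(X) = -½*(-224) = 112)
d = 57 (d = 56 + 1 = 57)
M(T, L) = -3312/(57 + L + T) (M(T, L) = -3312/((L + T) + 57) = -3312/(57 + L + T))
W(-471) + M(243, -112) = 112 - 3312/(57 - 112 + 243) = 112 - 3312/188 = 112 - 3312*1/188 = 112 - 828/47 = 4436/47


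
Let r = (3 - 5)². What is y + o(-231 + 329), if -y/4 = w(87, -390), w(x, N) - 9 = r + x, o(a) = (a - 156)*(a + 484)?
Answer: -34156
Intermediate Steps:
r = 4 (r = (-2)² = 4)
o(a) = (-156 + a)*(484 + a)
w(x, N) = 13 + x (w(x, N) = 9 + (4 + x) = 13 + x)
y = -400 (y = -4*(13 + 87) = -4*100 = -400)
y + o(-231 + 329) = -400 + (-75504 + (-231 + 329)² + 328*(-231 + 329)) = -400 + (-75504 + 98² + 328*98) = -400 + (-75504 + 9604 + 32144) = -400 - 33756 = -34156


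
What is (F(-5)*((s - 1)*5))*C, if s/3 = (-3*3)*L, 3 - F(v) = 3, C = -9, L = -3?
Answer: 0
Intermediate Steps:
F(v) = 0 (F(v) = 3 - 1*3 = 3 - 3 = 0)
s = 81 (s = 3*(-3*3*(-3)) = 3*(-9*(-3)) = 3*27 = 81)
(F(-5)*((s - 1)*5))*C = (0*((81 - 1)*5))*(-9) = (0*(80*5))*(-9) = (0*400)*(-9) = 0*(-9) = 0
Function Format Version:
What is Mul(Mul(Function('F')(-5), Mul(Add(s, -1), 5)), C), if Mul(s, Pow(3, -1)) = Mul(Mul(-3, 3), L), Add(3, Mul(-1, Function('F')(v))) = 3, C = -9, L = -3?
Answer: 0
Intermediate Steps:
Function('F')(v) = 0 (Function('F')(v) = Add(3, Mul(-1, 3)) = Add(3, -3) = 0)
s = 81 (s = Mul(3, Mul(Mul(-3, 3), -3)) = Mul(3, Mul(-9, -3)) = Mul(3, 27) = 81)
Mul(Mul(Function('F')(-5), Mul(Add(s, -1), 5)), C) = Mul(Mul(0, Mul(Add(81, -1), 5)), -9) = Mul(Mul(0, Mul(80, 5)), -9) = Mul(Mul(0, 400), -9) = Mul(0, -9) = 0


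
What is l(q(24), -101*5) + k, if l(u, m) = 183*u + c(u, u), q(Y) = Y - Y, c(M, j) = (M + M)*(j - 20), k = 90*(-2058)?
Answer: -185220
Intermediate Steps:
k = -185220
c(M, j) = 2*M*(-20 + j) (c(M, j) = (2*M)*(-20 + j) = 2*M*(-20 + j))
q(Y) = 0
l(u, m) = 183*u + 2*u*(-20 + u)
l(q(24), -101*5) + k = 0*(143 + 2*0) - 185220 = 0*(143 + 0) - 185220 = 0*143 - 185220 = 0 - 185220 = -185220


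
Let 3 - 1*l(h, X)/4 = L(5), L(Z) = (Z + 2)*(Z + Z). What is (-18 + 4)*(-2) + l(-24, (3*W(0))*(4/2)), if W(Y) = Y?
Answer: -240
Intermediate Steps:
L(Z) = 2*Z*(2 + Z) (L(Z) = (2 + Z)*(2*Z) = 2*Z*(2 + Z))
l(h, X) = -268 (l(h, X) = 12 - 8*5*(2 + 5) = 12 - 8*5*7 = 12 - 4*70 = 12 - 280 = -268)
(-18 + 4)*(-2) + l(-24, (3*W(0))*(4/2)) = (-18 + 4)*(-2) - 268 = -14*(-2) - 268 = 28 - 268 = -240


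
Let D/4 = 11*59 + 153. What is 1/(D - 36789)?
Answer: -1/33581 ≈ -2.9779e-5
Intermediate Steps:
D = 3208 (D = 4*(11*59 + 153) = 4*(649 + 153) = 4*802 = 3208)
1/(D - 36789) = 1/(3208 - 36789) = 1/(-33581) = -1/33581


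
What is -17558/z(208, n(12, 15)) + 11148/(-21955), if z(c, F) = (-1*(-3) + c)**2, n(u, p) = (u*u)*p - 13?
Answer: -881805998/977458555 ≈ -0.90214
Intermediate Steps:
n(u, p) = -13 + p*u**2 (n(u, p) = u**2*p - 13 = p*u**2 - 13 = -13 + p*u**2)
z(c, F) = (3 + c)**2
-17558/z(208, n(12, 15)) + 11148/(-21955) = -17558/(3 + 208)**2 + 11148/(-21955) = -17558/(211**2) + 11148*(-1/21955) = -17558/44521 - 11148/21955 = -881805998/977458555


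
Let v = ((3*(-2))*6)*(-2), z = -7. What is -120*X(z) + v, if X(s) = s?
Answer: 912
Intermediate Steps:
v = 72 (v = -6*6*(-2) = -36*(-2) = 72)
-120*X(z) + v = -120*(-7) + 72 = 840 + 72 = 912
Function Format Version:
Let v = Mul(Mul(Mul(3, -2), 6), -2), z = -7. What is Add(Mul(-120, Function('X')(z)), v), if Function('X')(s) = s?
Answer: 912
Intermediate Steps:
v = 72 (v = Mul(Mul(-6, 6), -2) = Mul(-36, -2) = 72)
Add(Mul(-120, Function('X')(z)), v) = Add(Mul(-120, -7), 72) = Add(840, 72) = 912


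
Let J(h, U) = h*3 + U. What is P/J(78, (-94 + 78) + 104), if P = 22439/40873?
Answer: 22439/13161106 ≈ 0.0017049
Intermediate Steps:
J(h, U) = U + 3*h (J(h, U) = 3*h + U = U + 3*h)
P = 22439/40873 (P = 22439*(1/40873) = 22439/40873 ≈ 0.54899)
P/J(78, (-94 + 78) + 104) = 22439/(40873*(((-94 + 78) + 104) + 3*78)) = 22439/(40873*((-16 + 104) + 234)) = 22439/(40873*(88 + 234)) = (22439/40873)/322 = (22439/40873)*(1/322) = 22439/13161106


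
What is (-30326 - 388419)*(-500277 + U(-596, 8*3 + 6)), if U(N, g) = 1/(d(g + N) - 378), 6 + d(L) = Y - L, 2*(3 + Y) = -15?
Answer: 71854552043705/343 ≈ 2.0949e+11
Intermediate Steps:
Y = -21/2 (Y = -3 + (½)*(-15) = -3 - 15/2 = -21/2 ≈ -10.500)
d(L) = -33/2 - L (d(L) = -6 + (-21/2 - L) = -33/2 - L)
U(N, g) = 1/(-789/2 - N - g) (U(N, g) = 1/((-33/2 - (g + N)) - 378) = 1/((-33/2 - (N + g)) - 378) = 1/((-33/2 + (-N - g)) - 378) = 1/((-33/2 - N - g) - 378) = 1/(-789/2 - N - g))
(-30326 - 388419)*(-500277 + U(-596, 8*3 + 6)) = (-30326 - 388419)*(-500277 - 2/(789 + 2*(-596) + 2*(8*3 + 6))) = -418745*(-500277 - 2/(789 - 1192 + 2*(24 + 6))) = -418745*(-500277 - 2/(789 - 1192 + 2*30)) = -418745*(-500277 - 2/(789 - 1192 + 60)) = -418745*(-500277 - 2/(-343)) = -418745*(-500277 - 2*(-1/343)) = -418745*(-500277 + 2/343) = -418745*(-171595009/343) = 71854552043705/343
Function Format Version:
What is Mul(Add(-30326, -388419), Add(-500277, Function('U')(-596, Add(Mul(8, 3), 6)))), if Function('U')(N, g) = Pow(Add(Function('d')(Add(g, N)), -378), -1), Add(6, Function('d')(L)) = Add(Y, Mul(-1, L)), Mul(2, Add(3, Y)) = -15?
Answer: Rational(71854552043705, 343) ≈ 2.0949e+11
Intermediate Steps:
Y = Rational(-21, 2) (Y = Add(-3, Mul(Rational(1, 2), -15)) = Add(-3, Rational(-15, 2)) = Rational(-21, 2) ≈ -10.500)
Function('d')(L) = Add(Rational(-33, 2), Mul(-1, L)) (Function('d')(L) = Add(-6, Add(Rational(-21, 2), Mul(-1, L))) = Add(Rational(-33, 2), Mul(-1, L)))
Function('U')(N, g) = Pow(Add(Rational(-789, 2), Mul(-1, N), Mul(-1, g)), -1) (Function('U')(N, g) = Pow(Add(Add(Rational(-33, 2), Mul(-1, Add(g, N))), -378), -1) = Pow(Add(Add(Rational(-33, 2), Mul(-1, Add(N, g))), -378), -1) = Pow(Add(Add(Rational(-33, 2), Add(Mul(-1, N), Mul(-1, g))), -378), -1) = Pow(Add(Add(Rational(-33, 2), Mul(-1, N), Mul(-1, g)), -378), -1) = Pow(Add(Rational(-789, 2), Mul(-1, N), Mul(-1, g)), -1))
Mul(Add(-30326, -388419), Add(-500277, Function('U')(-596, Add(Mul(8, 3), 6)))) = Mul(Add(-30326, -388419), Add(-500277, Mul(-2, Pow(Add(789, Mul(2, -596), Mul(2, Add(Mul(8, 3), 6))), -1)))) = Mul(-418745, Add(-500277, Mul(-2, Pow(Add(789, -1192, Mul(2, Add(24, 6))), -1)))) = Mul(-418745, Add(-500277, Mul(-2, Pow(Add(789, -1192, Mul(2, 30)), -1)))) = Mul(-418745, Add(-500277, Mul(-2, Pow(Add(789, -1192, 60), -1)))) = Mul(-418745, Add(-500277, Mul(-2, Pow(-343, -1)))) = Mul(-418745, Add(-500277, Mul(-2, Rational(-1, 343)))) = Mul(-418745, Add(-500277, Rational(2, 343))) = Mul(-418745, Rational(-171595009, 343)) = Rational(71854552043705, 343)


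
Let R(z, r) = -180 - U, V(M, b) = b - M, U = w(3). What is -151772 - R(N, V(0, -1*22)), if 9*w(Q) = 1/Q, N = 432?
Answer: -4092983/27 ≈ -1.5159e+5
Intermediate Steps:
w(Q) = 1/(9*Q)
U = 1/27 (U = (⅑)/3 = (⅑)*(⅓) = 1/27 ≈ 0.037037)
R(z, r) = -4861/27 (R(z, r) = -180 - 1*1/27 = -180 - 1/27 = -4861/27)
-151772 - R(N, V(0, -1*22)) = -151772 - 1*(-4861/27) = -151772 + 4861/27 = -4092983/27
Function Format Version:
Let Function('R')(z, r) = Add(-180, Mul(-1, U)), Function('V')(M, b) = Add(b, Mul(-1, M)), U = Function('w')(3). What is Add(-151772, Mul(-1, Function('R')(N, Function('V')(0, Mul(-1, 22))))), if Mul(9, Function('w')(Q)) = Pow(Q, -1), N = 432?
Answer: Rational(-4092983, 27) ≈ -1.5159e+5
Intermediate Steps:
Function('w')(Q) = Mul(Rational(1, 9), Pow(Q, -1))
U = Rational(1, 27) (U = Mul(Rational(1, 9), Pow(3, -1)) = Mul(Rational(1, 9), Rational(1, 3)) = Rational(1, 27) ≈ 0.037037)
Function('R')(z, r) = Rational(-4861, 27) (Function('R')(z, r) = Add(-180, Mul(-1, Rational(1, 27))) = Add(-180, Rational(-1, 27)) = Rational(-4861, 27))
Add(-151772, Mul(-1, Function('R')(N, Function('V')(0, Mul(-1, 22))))) = Add(-151772, Mul(-1, Rational(-4861, 27))) = Add(-151772, Rational(4861, 27)) = Rational(-4092983, 27)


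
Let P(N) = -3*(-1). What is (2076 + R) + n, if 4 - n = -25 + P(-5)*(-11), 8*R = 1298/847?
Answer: 658563/308 ≈ 2138.2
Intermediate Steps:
P(N) = 3
R = 59/308 (R = (1298/847)/8 = (1298*(1/847))/8 = (⅛)*(118/77) = 59/308 ≈ 0.19156)
n = 62 (n = 4 - (-25 + 3*(-11)) = 4 - (-25 - 33) = 4 - 1*(-58) = 4 + 58 = 62)
(2076 + R) + n = (2076 + 59/308) + 62 = 639467/308 + 62 = 658563/308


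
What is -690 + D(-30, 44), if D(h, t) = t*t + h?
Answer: 1216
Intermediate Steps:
D(h, t) = h + t² (D(h, t) = t² + h = h + t²)
-690 + D(-30, 44) = -690 + (-30 + 44²) = -690 + (-30 + 1936) = -690 + 1906 = 1216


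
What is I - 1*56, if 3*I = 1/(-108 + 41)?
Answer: -11257/201 ≈ -56.005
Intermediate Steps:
I = -1/201 (I = 1/(3*(-108 + 41)) = (⅓)/(-67) = (⅓)*(-1/67) = -1/201 ≈ -0.0049751)
I - 1*56 = -1/201 - 1*56 = -1/201 - 56 = -11257/201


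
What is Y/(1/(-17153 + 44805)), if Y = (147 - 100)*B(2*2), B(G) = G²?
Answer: 20794304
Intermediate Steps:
Y = 752 (Y = (147 - 100)*(2*2)² = 47*4² = 47*16 = 752)
Y/(1/(-17153 + 44805)) = 752/(1/(-17153 + 44805)) = 752/(1/27652) = 752*27652 = 20794304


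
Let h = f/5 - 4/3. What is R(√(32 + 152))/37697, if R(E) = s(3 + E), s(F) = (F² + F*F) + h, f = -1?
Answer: 5767/565455 + 24*√46/37697 ≈ 0.014517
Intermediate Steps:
h = -23/15 (h = -1/5 - 4/3 = -1*⅕ - 4*⅓ = -⅕ - 4/3 = -23/15 ≈ -1.5333)
s(F) = -23/15 + 2*F² (s(F) = (F² + F*F) - 23/15 = (F² + F²) - 23/15 = 2*F² - 23/15 = -23/15 + 2*F²)
R(E) = -23/15 + 2*(3 + E)²
R(√(32 + 152))/37697 = (-23/15 + 2*(3 + √(32 + 152))²)/37697 = (-23/15 + 2*(3 + √184)²)*(1/37697) = (-23/15 + 2*(3 + 2*√46)²)*(1/37697) = -1/24585 + 2*(3 + 2*√46)²/37697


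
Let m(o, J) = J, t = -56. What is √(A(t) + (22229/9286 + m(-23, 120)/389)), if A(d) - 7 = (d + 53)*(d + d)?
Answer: √4510854643264842/3612254 ≈ 18.593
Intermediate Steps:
A(d) = 7 + 2*d*(53 + d) (A(d) = 7 + (d + 53)*(d + d) = 7 + (53 + d)*(2*d) = 7 + 2*d*(53 + d))
√(A(t) + (22229/9286 + m(-23, 120)/389)) = √((7 + 2*(-56)² + 106*(-56)) + (22229/9286 + 120/389)) = √((7 + 2*3136 - 5936) + (22229*(1/9286) + 120*(1/389))) = √((7 + 6272 - 5936) + (22229/9286 + 120/389)) = √(343 + 9761401/3612254) = √(1248764523/3612254) = √4510854643264842/3612254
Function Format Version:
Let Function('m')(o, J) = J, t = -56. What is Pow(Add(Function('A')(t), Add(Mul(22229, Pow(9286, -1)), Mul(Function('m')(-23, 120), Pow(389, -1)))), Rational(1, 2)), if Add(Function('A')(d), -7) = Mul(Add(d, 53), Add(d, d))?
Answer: Mul(Rational(1, 3612254), Pow(4510854643264842, Rational(1, 2))) ≈ 18.593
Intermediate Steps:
Function('A')(d) = Add(7, Mul(2, d, Add(53, d))) (Function('A')(d) = Add(7, Mul(Add(d, 53), Add(d, d))) = Add(7, Mul(Add(53, d), Mul(2, d))) = Add(7, Mul(2, d, Add(53, d))))
Pow(Add(Function('A')(t), Add(Mul(22229, Pow(9286, -1)), Mul(Function('m')(-23, 120), Pow(389, -1)))), Rational(1, 2)) = Pow(Add(Add(7, Mul(2, Pow(-56, 2)), Mul(106, -56)), Add(Mul(22229, Pow(9286, -1)), Mul(120, Pow(389, -1)))), Rational(1, 2)) = Pow(Add(Add(7, Mul(2, 3136), -5936), Add(Mul(22229, Rational(1, 9286)), Mul(120, Rational(1, 389)))), Rational(1, 2)) = Pow(Add(Add(7, 6272, -5936), Add(Rational(22229, 9286), Rational(120, 389))), Rational(1, 2)) = Pow(Add(343, Rational(9761401, 3612254)), Rational(1, 2)) = Pow(Rational(1248764523, 3612254), Rational(1, 2)) = Mul(Rational(1, 3612254), Pow(4510854643264842, Rational(1, 2)))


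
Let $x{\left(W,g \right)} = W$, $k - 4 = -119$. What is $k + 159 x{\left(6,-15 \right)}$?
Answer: $839$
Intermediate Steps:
$k = -115$ ($k = 4 - 119 = -115$)
$k + 159 x{\left(6,-15 \right)} = -115 + 159 \cdot 6 = -115 + 954 = 839$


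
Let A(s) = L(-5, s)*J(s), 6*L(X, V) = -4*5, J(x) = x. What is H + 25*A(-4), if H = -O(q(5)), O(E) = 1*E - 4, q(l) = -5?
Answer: 1027/3 ≈ 342.33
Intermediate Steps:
L(X, V) = -10/3 (L(X, V) = (-4*5)/6 = (⅙)*(-20) = -10/3)
O(E) = -4 + E (O(E) = E - 4 = -4 + E)
H = 9 (H = -(-4 - 5) = -1*(-9) = 9)
A(s) = -10*s/3
H + 25*A(-4) = 9 + 25*(-10/3*(-4)) = 9 + 25*(40/3) = 9 + 1000/3 = 1027/3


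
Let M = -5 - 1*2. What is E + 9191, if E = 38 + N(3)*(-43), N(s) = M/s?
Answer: 27988/3 ≈ 9329.3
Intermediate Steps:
M = -7 (M = -5 - 2 = -7)
N(s) = -7/s
E = 415/3 (E = 38 - 7/3*(-43) = 38 + 301/3 = 415/3 ≈ 138.33)
E + 9191 = 415/3 + 9191 = 27988/3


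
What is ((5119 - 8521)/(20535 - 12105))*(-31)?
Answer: 17577/1405 ≈ 12.510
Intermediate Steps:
((5119 - 8521)/(20535 - 12105))*(-31) = -3402/8430*(-31) = -3402*1/8430*(-31) = -567/1405*(-31) = 17577/1405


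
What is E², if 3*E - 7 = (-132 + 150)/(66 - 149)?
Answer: 316969/62001 ≈ 5.1123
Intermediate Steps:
E = 563/249 (E = 7/3 + ((-132 + 150)/(66 - 149))/3 = 7/3 + (18/(-83))/3 = 7/3 + (18*(-1/83))/3 = 7/3 + (⅓)*(-18/83) = 7/3 - 6/83 = 563/249 ≈ 2.2610)
E² = (563/249)² = 316969/62001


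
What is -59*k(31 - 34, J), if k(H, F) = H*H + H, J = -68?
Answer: -354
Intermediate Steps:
k(H, F) = H + H² (k(H, F) = H² + H = H + H²)
-59*k(31 - 34, J) = -59*(31 - 34)*(1 + (31 - 34)) = -(-177)*(1 - 3) = -(-177)*(-2) = -59*6 = -354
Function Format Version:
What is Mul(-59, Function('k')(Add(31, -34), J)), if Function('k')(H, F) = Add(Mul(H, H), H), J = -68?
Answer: -354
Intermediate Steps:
Function('k')(H, F) = Add(H, Pow(H, 2)) (Function('k')(H, F) = Add(Pow(H, 2), H) = Add(H, Pow(H, 2)))
Mul(-59, Function('k')(Add(31, -34), J)) = Mul(-59, Mul(Add(31, -34), Add(1, Add(31, -34)))) = Mul(-59, Mul(-3, Add(1, -3))) = Mul(-59, Mul(-3, -2)) = Mul(-59, 6) = -354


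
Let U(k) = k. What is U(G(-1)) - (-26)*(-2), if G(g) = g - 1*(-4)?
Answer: -49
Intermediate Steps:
G(g) = 4 + g (G(g) = g + 4 = 4 + g)
U(G(-1)) - (-26)*(-2) = (4 - 1) - (-26)*(-2) = 3 - 1*52 = 3 - 52 = -49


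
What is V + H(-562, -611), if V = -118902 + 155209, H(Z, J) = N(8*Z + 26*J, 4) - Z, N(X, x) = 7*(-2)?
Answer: 36855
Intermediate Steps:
N(X, x) = -14
H(Z, J) = -14 - Z
V = 36307
V + H(-562, -611) = 36307 + (-14 - 1*(-562)) = 36307 + (-14 + 562) = 36307 + 548 = 36855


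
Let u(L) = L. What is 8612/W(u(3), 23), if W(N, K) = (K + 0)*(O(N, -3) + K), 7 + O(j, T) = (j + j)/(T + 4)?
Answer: 4306/253 ≈ 17.020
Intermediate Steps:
O(j, T) = -7 + 2*j/(4 + T) (O(j, T) = -7 + (j + j)/(T + 4) = -7 + (2*j)/(4 + T) = -7 + 2*j/(4 + T))
W(N, K) = K*(-7 + K + 2*N) (W(N, K) = (K + 0)*((-28 - 7*(-3) + 2*N)/(4 - 3) + K) = K*((-28 + 21 + 2*N)/1 + K) = K*(1*(-7 + 2*N) + K) = K*((-7 + 2*N) + K) = K*(-7 + K + 2*N))
8612/W(u(3), 23) = 8612/((23*(-7 + 23 + 2*3))) = 8612/((23*(-7 + 23 + 6))) = 8612/((23*22)) = 8612/506 = 8612*(1/506) = 4306/253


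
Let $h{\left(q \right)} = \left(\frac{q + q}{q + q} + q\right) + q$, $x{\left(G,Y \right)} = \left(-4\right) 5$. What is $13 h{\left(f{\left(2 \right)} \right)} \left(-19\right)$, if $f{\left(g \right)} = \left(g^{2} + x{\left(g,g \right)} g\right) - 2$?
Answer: $18525$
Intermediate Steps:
$x{\left(G,Y \right)} = -20$
$f{\left(g \right)} = -2 + g^{2} - 20 g$ ($f{\left(g \right)} = \left(g^{2} - 20 g\right) - 2 = -2 + g^{2} - 20 g$)
$h{\left(q \right)} = 1 + 2 q$ ($h{\left(q \right)} = \left(\frac{2 q}{2 q} + q\right) + q = \left(2 q \frac{1}{2 q} + q\right) + q = \left(1 + q\right) + q = 1 + 2 q$)
$13 h{\left(f{\left(2 \right)} \right)} \left(-19\right) = 13 \left(1 + 2 \left(-2 + 2^{2} - 40\right)\right) \left(-19\right) = 13 \left(1 + 2 \left(-2 + 4 - 40\right)\right) \left(-19\right) = 13 \left(1 + 2 \left(-38\right)\right) \left(-19\right) = 13 \left(1 - 76\right) \left(-19\right) = 13 \left(-75\right) \left(-19\right) = \left(-975\right) \left(-19\right) = 18525$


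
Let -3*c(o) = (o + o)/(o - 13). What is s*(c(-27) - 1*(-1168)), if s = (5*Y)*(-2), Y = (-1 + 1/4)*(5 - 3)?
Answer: 70053/4 ≈ 17513.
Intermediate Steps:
Y = -3/2 (Y = (-1 + ¼)*2 = -¾*2 = -3/2 ≈ -1.5000)
s = 15 (s = (5*(-3/2))*(-2) = -15/2*(-2) = 15)
c(o) = -2*o/(3*(-13 + o)) (c(o) = -(o + o)/(3*(o - 13)) = -2*o/(3*(-13 + o)))
s*(c(-27) - 1*(-1168)) = 15*(-2*(-27)/(-39 + 3*(-27)) - 1*(-1168)) = 15*(-2*(-27)/(-39 - 81) + 1168) = 15*(-2*(-27)/(-120) + 1168) = 15*(-2*(-27)*(-1/120) + 1168) = 15*(-9/20 + 1168) = 15*(23351/20) = 70053/4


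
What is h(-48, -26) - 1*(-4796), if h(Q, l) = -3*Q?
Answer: 4940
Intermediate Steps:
h(-48, -26) - 1*(-4796) = -3*(-48) - 1*(-4796) = 144 + 4796 = 4940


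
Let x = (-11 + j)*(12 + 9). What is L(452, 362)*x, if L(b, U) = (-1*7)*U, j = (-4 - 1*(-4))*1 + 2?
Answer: 478926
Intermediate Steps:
j = 2 (j = (-4 + 4)*1 + 2 = 0*1 + 2 = 0 + 2 = 2)
L(b, U) = -7*U
x = -189 (x = (-11 + 2)*(12 + 9) = -9*21 = -189)
L(452, 362)*x = -7*362*(-189) = -2534*(-189) = 478926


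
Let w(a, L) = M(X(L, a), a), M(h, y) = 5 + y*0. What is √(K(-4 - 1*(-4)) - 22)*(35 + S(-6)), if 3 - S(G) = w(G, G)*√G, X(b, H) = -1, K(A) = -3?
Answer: 25*√6 + 190*I ≈ 61.237 + 190.0*I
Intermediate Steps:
M(h, y) = 5 (M(h, y) = 5 + 0 = 5)
w(a, L) = 5
S(G) = 3 - 5*√G
√(K(-4 - 1*(-4)) - 22)*(35 + S(-6)) = √(-3 - 22)*(35 + (3 - 5*I*√6)) = √(-25)*(35 + (3 - 5*I*√6)) = (5*I)*(35 + (3 - 5*I*√6)) = (5*I)*(38 - 5*I*√6) = 5*I*(38 - 5*I*√6)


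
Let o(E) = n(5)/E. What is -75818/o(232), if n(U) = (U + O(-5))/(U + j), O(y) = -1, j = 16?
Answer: -92346324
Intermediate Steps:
n(U) = (-1 + U)/(16 + U) (n(U) = (U - 1)/(U + 16) = (-1 + U)/(16 + U))
o(E) = 4/(21*E) (o(E) = ((-1 + 5)/(16 + 5))/E = (4/21)/E = ((1/21)*4)/E = 4/(21*E))
-75818/o(232) = -75818/((4/21)/232) = -75818/((4/21)*(1/232)) = -75818/1/1218 = -75818*1218 = -92346324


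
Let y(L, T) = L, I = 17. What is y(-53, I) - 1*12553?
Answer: -12606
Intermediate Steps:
y(-53, I) - 1*12553 = -53 - 1*12553 = -53 - 12553 = -12606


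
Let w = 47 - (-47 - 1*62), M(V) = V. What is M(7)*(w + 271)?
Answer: 2989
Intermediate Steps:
w = 156 (w = 47 - (-47 - 62) = 47 - 1*(-109) = 47 + 109 = 156)
M(7)*(w + 271) = 7*(156 + 271) = 7*427 = 2989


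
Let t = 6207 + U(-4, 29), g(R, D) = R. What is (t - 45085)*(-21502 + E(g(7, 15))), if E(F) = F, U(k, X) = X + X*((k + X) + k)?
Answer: 821968800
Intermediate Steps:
U(k, X) = X + X*(X + 2*k) (U(k, X) = X + X*((X + k) + k) = X + X*(X + 2*k))
t = 6845 (t = 6207 + 29*(1 + 29 + 2*(-4)) = 6207 + 29*(1 + 29 - 8) = 6207 + 29*22 = 6207 + 638 = 6845)
(t - 45085)*(-21502 + E(g(7, 15))) = (6845 - 45085)*(-21502 + 7) = -38240*(-21495) = 821968800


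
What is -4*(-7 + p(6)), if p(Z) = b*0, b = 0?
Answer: 28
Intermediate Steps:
p(Z) = 0 (p(Z) = 0*0 = 0)
-4*(-7 + p(6)) = -4*(-7 + 0) = -4*(-7) = 28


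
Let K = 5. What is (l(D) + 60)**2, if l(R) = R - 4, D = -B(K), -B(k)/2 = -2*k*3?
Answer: 16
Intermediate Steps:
B(k) = 12*k (B(k) = -2*(-2*k)*3 = -(-12)*k = 12*k)
D = -60 (D = -12*5 = -1*60 = -60)
l(R) = -4 + R
(l(D) + 60)**2 = ((-4 - 60) + 60)**2 = (-64 + 60)**2 = (-4)**2 = 16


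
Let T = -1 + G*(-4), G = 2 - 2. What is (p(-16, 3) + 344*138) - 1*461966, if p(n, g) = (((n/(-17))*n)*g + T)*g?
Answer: -7048753/17 ≈ -4.1463e+5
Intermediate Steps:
G = 0
T = -1 (T = -1 + 0*(-4) = -1 + 0 = -1)
p(n, g) = g*(-1 - g*n**2/17) (p(n, g) = (((n/(-17))*n)*g - 1)*g = (((n*(-1/17))*n)*g - 1)*g = (((-n/17)*n)*g - 1)*g = ((-n**2/17)*g - 1)*g = (-g*n**2/17 - 1)*g = (-1 - g*n**2/17)*g = g*(-1 - g*n**2/17))
(p(-16, 3) + 344*138) - 1*461966 = (-1/17*3*(17 + 3*(-16)**2) + 344*138) - 1*461966 = (-1/17*3*(17 + 3*256) + 47472) - 461966 = (-1/17*3*(17 + 768) + 47472) - 461966 = (-1/17*3*785 + 47472) - 461966 = (-2355/17 + 47472) - 461966 = 804669/17 - 461966 = -7048753/17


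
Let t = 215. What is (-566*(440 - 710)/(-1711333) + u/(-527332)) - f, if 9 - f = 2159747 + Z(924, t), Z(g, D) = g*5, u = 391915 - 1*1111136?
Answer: 150246599868377877/69418511812 ≈ 2.1644e+6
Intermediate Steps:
u = -719221 (u = 391915 - 1111136 = -719221)
Z(g, D) = 5*g
f = -2164358 (f = 9 - (2159747 + 5*924) = 9 - (2159747 + 4620) = 9 - 1*2164367 = 9 - 2164367 = -2164358)
(-566*(440 - 710)/(-1711333) + u/(-527332)) - f = (-566*(440 - 710)/(-1711333) - 719221/(-527332)) - 1*(-2164358) = (-566*(-270)*(-1/1711333) - 719221*(-1/527332)) + 2164358 = (152820*(-1/1711333) + 719221/527332) + 2164358 = (-152820/1711333 + 719221/527332) + 2164358 = 88479981181/69418511812 + 2164358 = 150246599868377877/69418511812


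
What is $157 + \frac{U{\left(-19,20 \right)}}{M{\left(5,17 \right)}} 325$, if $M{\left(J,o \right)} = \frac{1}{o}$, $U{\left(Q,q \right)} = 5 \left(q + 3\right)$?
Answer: $635532$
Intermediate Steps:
$U{\left(Q,q \right)} = 15 + 5 q$ ($U{\left(Q,q \right)} = 5 \left(3 + q\right) = 15 + 5 q$)
$157 + \frac{U{\left(-19,20 \right)}}{M{\left(5,17 \right)}} 325 = 157 + \frac{15 + 5 \cdot 20}{\frac{1}{17}} \cdot 325 = 157 + \left(15 + 100\right) \frac{1}{\frac{1}{17}} \cdot 325 = 157 + 115 \cdot 17 \cdot 325 = 157 + 1955 \cdot 325 = 157 + 635375 = 635532$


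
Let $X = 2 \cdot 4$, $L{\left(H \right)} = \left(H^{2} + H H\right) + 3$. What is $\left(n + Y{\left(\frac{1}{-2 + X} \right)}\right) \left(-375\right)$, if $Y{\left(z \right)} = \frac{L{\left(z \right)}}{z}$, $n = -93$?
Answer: $28000$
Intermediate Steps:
$L{\left(H \right)} = 3 + 2 H^{2}$ ($L{\left(H \right)} = \left(H^{2} + H^{2}\right) + 3 = 2 H^{2} + 3 = 3 + 2 H^{2}$)
$X = 8$
$Y{\left(z \right)} = \frac{3 + 2 z^{2}}{z}$
$\left(n + Y{\left(\frac{1}{-2 + X} \right)}\right) \left(-375\right) = \left(-93 + \left(\frac{2}{-2 + 8} + \frac{3}{\frac{1}{-2 + 8}}\right)\right) \left(-375\right) = \left(-93 + \left(\frac{2}{6} + \frac{3}{\frac{1}{6}}\right)\right) \left(-375\right) = \left(-93 + \left(2 \cdot \frac{1}{6} + 3 \frac{1}{\frac{1}{6}}\right)\right) \left(-375\right) = \left(-93 + \left(\frac{1}{3} + 3 \cdot 6\right)\right) \left(-375\right) = \left(-93 + \left(\frac{1}{3} + 18\right)\right) \left(-375\right) = \left(-93 + \frac{55}{3}\right) \left(-375\right) = \left(- \frac{224}{3}\right) \left(-375\right) = 28000$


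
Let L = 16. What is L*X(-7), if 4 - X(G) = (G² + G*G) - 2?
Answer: -1472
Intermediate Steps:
X(G) = 6 - 2*G² (X(G) = 4 - ((G² + G*G) - 2) = 4 - ((G² + G²) - 2) = 4 - (2*G² - 2) = 4 - (-2 + 2*G²) = 4 + (2 - 2*G²) = 6 - 2*G²)
L*X(-7) = 16*(6 - 2*(-7)²) = 16*(6 - 2*49) = 16*(6 - 98) = 16*(-92) = -1472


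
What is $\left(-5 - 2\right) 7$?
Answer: $-49$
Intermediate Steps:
$\left(-5 - 2\right) 7 = \left(-7\right) 7 = -49$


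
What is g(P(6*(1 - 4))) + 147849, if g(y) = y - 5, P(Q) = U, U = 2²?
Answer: 147848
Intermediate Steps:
U = 4
P(Q) = 4
g(y) = -5 + y
g(P(6*(1 - 4))) + 147849 = (-5 + 4) + 147849 = -1 + 147849 = 147848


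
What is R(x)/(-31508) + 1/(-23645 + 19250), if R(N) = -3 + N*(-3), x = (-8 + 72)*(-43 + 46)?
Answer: 2513197/138477660 ≈ 0.018149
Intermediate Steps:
x = 192 (x = 64*3 = 192)
R(N) = -3 - 3*N
R(x)/(-31508) + 1/(-23645 + 19250) = (-3 - 3*192)/(-31508) + 1/(-23645 + 19250) = (-3 - 576)*(-1/31508) + 1/(-4395) = -579*(-1/31508) - 1/4395 = 579/31508 - 1/4395 = 2513197/138477660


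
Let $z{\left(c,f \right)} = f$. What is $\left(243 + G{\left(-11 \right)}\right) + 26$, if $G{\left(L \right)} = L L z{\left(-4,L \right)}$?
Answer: $-1062$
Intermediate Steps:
$G{\left(L \right)} = L^{3}$ ($G{\left(L \right)} = L L L = L^{2} L = L^{3}$)
$\left(243 + G{\left(-11 \right)}\right) + 26 = \left(243 + \left(-11\right)^{3}\right) + 26 = \left(243 - 1331\right) + 26 = -1088 + 26 = -1062$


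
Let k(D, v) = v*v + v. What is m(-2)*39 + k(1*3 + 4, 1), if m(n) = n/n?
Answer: 41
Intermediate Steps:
m(n) = 1
k(D, v) = v + v² (k(D, v) = v² + v = v + v²)
m(-2)*39 + k(1*3 + 4, 1) = 1*39 + 1*(1 + 1) = 39 + 1*2 = 39 + 2 = 41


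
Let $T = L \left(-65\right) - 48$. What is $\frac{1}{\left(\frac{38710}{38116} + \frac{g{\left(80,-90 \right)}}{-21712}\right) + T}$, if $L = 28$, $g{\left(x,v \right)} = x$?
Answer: $- \frac{25861706}{48283497363} \approx -0.00053562$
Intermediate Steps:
$T = -1868$ ($T = 28 \left(-65\right) - 48 = -1820 - 48 = -1868$)
$\frac{1}{\left(\frac{38710}{38116} + \frac{g{\left(80,-90 \right)}}{-21712}\right) + T} = \frac{1}{\left(\frac{38710}{38116} + \frac{80}{-21712}\right) - 1868} = \frac{1}{\left(38710 \cdot \frac{1}{38116} + 80 \left(- \frac{1}{21712}\right)\right) - 1868} = \frac{1}{\left(\frac{19355}{19058} - \frac{5}{1357}\right) - 1868} = \frac{1}{\frac{26169445}{25861706} - 1868} = \frac{1}{- \frac{48283497363}{25861706}} = - \frac{25861706}{48283497363}$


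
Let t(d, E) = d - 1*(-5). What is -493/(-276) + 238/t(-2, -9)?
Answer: 7463/92 ≈ 81.120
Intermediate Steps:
t(d, E) = 5 + d (t(d, E) = d + 5 = 5 + d)
-493/(-276) + 238/t(-2, -9) = -493/(-276) + 238/(5 - 2) = -493*(-1/276) + 238/3 = 493/276 + 238*(⅓) = 493/276 + 238/3 = 7463/92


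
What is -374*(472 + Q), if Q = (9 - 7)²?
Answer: -178024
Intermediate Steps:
Q = 4 (Q = 2² = 4)
-374*(472 + Q) = -374*(472 + 4) = -374*476 = -178024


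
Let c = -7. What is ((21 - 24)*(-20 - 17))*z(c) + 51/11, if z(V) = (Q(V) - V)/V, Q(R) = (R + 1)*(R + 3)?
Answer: -37494/77 ≈ -486.94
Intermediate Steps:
Q(R) = (1 + R)*(3 + R)
z(V) = (3 + V² + 3*V)/V (z(V) = ((3 + V² + 4*V) - V)/V = (3 + V² + 3*V)/V)
((21 - 24)*(-20 - 17))*z(c) + 51/11 = ((21 - 24)*(-20 - 17))*(3 - 7 + 3/(-7)) + 51/11 = (-3*(-37))*(3 - 7 + 3*(-⅐)) + 51*(1/11) = 111*(3 - 7 - 3/7) + 51/11 = 111*(-31/7) + 51/11 = -3441/7 + 51/11 = -37494/77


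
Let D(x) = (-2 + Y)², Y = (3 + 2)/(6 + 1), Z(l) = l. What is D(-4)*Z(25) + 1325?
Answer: 66950/49 ≈ 1366.3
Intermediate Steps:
Y = 5/7 ≈ 0.71429
D(x) = 81/49 (D(x) = (-2 + 5/7)² = (-9/7)² = 81/49)
D(-4)*Z(25) + 1325 = (81/49)*25 + 1325 = 2025/49 + 1325 = 66950/49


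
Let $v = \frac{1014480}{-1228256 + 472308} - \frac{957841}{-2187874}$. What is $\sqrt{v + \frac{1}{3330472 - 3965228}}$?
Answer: $\frac{21 i \sqrt{52232754395650546555850190007}}{5047283618320814} \approx 0.9509 i$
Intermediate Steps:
$v = - \frac{373869106813}{413479743638}$ ($v = \frac{1014480}{-755948} - - \frac{957841}{2187874} = 1014480 \left(- \frac{1}{755948}\right) + \frac{957841}{2187874} = - \frac{253620}{188987} + \frac{957841}{2187874} = - \frac{373869106813}{413479743638} \approx -0.9042$)
$\sqrt{v + \frac{1}{3330472 - 3965228}} = \sqrt{- \frac{373869106813}{413479743638} + \frac{1}{3330472 - 3965228}} = \sqrt{- \frac{373869106813}{413479743638} + \frac{1}{-634756}} = \sqrt{- \frac{373869106813}{413479743638} - \frac{1}{634756}} = \sqrt{- \frac{118658036121968133}{131229374076341164}} = \frac{21 i \sqrt{52232754395650546555850190007}}{5047283618320814}$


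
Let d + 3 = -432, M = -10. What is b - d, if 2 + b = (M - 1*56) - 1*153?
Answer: 214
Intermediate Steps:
b = -221 (b = -2 + ((-10 - 1*56) - 1*153) = -2 + ((-10 - 56) - 153) = -2 + (-66 - 153) = -2 - 219 = -221)
d = -435 (d = -3 - 432 = -435)
b - d = -221 - 1*(-435) = -221 + 435 = 214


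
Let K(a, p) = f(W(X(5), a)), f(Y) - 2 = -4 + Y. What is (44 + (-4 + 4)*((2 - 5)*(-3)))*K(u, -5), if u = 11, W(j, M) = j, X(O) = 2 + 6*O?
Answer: 1320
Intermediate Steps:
f(Y) = -2 + Y (f(Y) = 2 + (-4 + Y) = -2 + Y)
K(a, p) = 30 (K(a, p) = -2 + (2 + 6*5) = -2 + (2 + 30) = -2 + 32 = 30)
(44 + (-4 + 4)*((2 - 5)*(-3)))*K(u, -5) = (44 + (-4 + 4)*((2 - 5)*(-3)))*30 = (44 + 0*(-3*(-3)))*30 = (44 + 0*9)*30 = (44 + 0)*30 = 44*30 = 1320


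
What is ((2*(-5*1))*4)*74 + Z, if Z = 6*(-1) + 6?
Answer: -2960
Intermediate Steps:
Z = 0 (Z = -6 + 6 = 0)
((2*(-5*1))*4)*74 + Z = ((2*(-5*1))*4)*74 + 0 = ((2*(-5))*4)*74 + 0 = -10*4*74 + 0 = -40*74 + 0 = -2960 + 0 = -2960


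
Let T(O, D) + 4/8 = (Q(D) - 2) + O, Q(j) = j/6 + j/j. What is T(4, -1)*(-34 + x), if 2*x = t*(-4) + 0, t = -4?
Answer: -182/3 ≈ -60.667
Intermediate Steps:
Q(j) = 1 + j/6 (Q(j) = j*(1/6) + 1 = j/6 + 1 = 1 + j/6)
x = 8 (x = (-4*(-4) + 0)/2 = (16 + 0)/2 = (1/2)*16 = 8)
T(O, D) = -3/2 + O + D/6 (T(O, D) = -1/2 + (((1 + D/6) - 2) + O) = -1/2 + ((-1 + D/6) + O) = -1/2 + (-1 + O + D/6) = -3/2 + O + D/6)
T(4, -1)*(-34 + x) = (-3/2 + 4 + (1/6)*(-1))*(-34 + 8) = (-3/2 + 4 - 1/6)*(-26) = (7/3)*(-26) = -182/3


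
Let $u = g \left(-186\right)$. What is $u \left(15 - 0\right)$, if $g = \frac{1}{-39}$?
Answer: $\frac{930}{13} \approx 71.538$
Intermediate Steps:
$g = - \frac{1}{39} \approx -0.025641$
$u = \frac{62}{13}$ ($u = \left(- \frac{1}{39}\right) \left(-186\right) = \frac{62}{13} \approx 4.7692$)
$u \left(15 - 0\right) = \frac{62 \left(15 - 0\right)}{13} = \frac{62 \left(15 + 0\right)}{13} = \frac{62}{13} \cdot 15 = \frac{930}{13}$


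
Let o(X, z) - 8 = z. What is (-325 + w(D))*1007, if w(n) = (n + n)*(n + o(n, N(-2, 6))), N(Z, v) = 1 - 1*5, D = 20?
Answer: 639445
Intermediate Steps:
N(Z, v) = -4 (N(Z, v) = 1 - 5 = -4)
o(X, z) = 8 + z
w(n) = 2*n*(4 + n) (w(n) = (n + n)*(n + (8 - 4)) = (2*n)*(n + 4) = (2*n)*(4 + n) = 2*n*(4 + n))
(-325 + w(D))*1007 = (-325 + 2*20*(4 + 20))*1007 = (-325 + 2*20*24)*1007 = (-325 + 960)*1007 = 635*1007 = 639445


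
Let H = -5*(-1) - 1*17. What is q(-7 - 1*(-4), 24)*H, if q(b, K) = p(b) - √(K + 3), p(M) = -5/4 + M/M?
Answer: 3 + 36*√3 ≈ 65.354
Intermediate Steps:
p(M) = -¼ (p(M) = -5*¼ + 1 = -5/4 + 1 = -¼)
q(b, K) = -¼ - √(3 + K) (q(b, K) = -¼ - √(K + 3) = -¼ - √(3 + K))
H = -12 (H = 5 - 17 = -12)
q(-7 - 1*(-4), 24)*H = (-¼ - √(3 + 24))*(-12) = (-¼ - √27)*(-12) = (-¼ - 3*√3)*(-12) = 3 + 36*√3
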